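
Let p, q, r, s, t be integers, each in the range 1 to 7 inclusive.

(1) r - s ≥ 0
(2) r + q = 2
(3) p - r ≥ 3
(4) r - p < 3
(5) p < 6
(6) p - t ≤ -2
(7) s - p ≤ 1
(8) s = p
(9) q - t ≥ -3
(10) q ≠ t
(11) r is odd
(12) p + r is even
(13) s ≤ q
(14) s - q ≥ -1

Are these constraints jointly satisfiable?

Constraints 1, 3, 6, 9, and 14 give q − t ≥ -3, t − p ≥ 2, p − r ≥ 3, r − s ≥ 0, s − q ≥ -1.
Adding all 5 inequalities: the left sides telescope to 0, and the right sides sum to (-3) + 2 + 3 + 0 + (-1) = 1. So 0 ≥ 1, which is false.

Unsatisfiable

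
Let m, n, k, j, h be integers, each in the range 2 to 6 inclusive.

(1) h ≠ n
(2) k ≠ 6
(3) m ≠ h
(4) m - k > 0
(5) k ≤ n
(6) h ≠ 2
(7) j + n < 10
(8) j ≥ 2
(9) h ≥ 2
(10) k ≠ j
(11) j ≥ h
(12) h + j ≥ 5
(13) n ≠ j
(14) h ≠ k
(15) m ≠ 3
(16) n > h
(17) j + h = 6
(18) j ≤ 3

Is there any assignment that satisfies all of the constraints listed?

Take m = 6, n = 6, k = 5, j = 3, h = 3. Then constraint 4: m - k = 1; constraint 7: j + n = 9, and every other listed constraint is also met.

Satisfiable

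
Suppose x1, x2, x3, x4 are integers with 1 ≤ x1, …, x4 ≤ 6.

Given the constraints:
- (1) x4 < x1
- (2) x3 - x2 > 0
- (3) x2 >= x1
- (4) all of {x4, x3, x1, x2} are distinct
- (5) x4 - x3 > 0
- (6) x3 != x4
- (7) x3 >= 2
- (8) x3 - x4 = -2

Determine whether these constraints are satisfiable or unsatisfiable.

Constraints 1, 2, 3, and 5 give x2 < x3, x3 < x4, x4 < x1, x1 ≤ x2. Chaining: x2 < x3 < x4 < x1 ≤ x2, which forces x2 < x2 — impossible.

Unsatisfiable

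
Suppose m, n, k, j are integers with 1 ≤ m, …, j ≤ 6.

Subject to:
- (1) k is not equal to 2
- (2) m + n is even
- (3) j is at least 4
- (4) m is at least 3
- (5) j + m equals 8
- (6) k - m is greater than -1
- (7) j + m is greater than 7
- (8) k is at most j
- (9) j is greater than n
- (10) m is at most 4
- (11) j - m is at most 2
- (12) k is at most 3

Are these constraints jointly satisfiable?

Take m = 3, n = 3, k = 3, j = 5. Then constraint 5: j + m = 8; constraint 6: k - m = 0, and every other listed constraint is also met.

Satisfiable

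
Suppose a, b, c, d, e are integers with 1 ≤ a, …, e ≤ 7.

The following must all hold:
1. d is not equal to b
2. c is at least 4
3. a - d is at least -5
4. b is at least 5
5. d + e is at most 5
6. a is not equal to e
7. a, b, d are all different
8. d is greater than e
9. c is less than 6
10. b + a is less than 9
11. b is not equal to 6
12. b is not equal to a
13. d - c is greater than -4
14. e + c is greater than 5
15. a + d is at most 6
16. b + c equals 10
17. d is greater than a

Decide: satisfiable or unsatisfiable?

Satisfiable

One satisfying assignment is a = 1, b = 5, c = 5, d = 3, e = 2.
For the less obvious constraints — constraint 3: a - d = -2; constraint 5: d + e = 5 — and the others hold by inspection.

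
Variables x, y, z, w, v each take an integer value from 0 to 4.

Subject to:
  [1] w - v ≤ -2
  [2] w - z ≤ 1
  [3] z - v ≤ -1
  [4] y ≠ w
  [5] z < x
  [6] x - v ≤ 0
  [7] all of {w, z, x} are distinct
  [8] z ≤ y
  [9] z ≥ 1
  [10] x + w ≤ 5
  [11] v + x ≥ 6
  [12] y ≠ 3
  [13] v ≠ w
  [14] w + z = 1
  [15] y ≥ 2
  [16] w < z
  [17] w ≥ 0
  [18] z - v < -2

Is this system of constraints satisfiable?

The assignment x = 2, y = 2, z = 1, w = 0, v = 4 works:
  constraint 1 holds since w - v = -4.
  constraint 2 holds since w - z = -1.
  constraint 3 holds since z - v = -3.
The rest check out directly.

Satisfiable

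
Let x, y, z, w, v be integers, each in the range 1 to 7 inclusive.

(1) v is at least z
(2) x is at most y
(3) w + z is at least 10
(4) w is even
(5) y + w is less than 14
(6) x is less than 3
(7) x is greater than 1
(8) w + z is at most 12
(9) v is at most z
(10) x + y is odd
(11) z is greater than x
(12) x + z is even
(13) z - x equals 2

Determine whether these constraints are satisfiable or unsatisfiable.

Try x = 2, y = 7, z = 4, w = 6, v = 4.
Check constraint 3: w + z = 10; constraint 5: y + w = 13; constraint 8: w + z = 10. The remaining constraints are straightforward to verify.

Satisfiable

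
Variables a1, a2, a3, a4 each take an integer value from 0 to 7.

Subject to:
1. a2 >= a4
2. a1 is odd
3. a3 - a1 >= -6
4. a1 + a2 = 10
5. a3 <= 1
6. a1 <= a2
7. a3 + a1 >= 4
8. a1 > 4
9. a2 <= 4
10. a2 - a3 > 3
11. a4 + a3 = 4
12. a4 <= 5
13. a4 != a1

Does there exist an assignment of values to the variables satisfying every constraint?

From constraint 8: a1 ≥ 5. From constraints 6 and 9: a1 ≤ a2 and a2 ≤ 4, so a1 ≤ 4. But 4 < 5, so no value of a1 works.

Unsatisfiable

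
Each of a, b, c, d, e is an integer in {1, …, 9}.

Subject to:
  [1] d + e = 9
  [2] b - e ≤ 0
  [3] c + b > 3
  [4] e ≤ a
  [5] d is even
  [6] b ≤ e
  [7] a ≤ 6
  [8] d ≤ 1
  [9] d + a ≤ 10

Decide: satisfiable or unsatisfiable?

Unsatisfiable

From constraint 8: d ≤ 1. From constraints 4 and 7: e ≤ a ≤ 6. Hence d + e ≤ 7. But constraint 1 requires d + e = 9, and 9 > 7. Contradiction.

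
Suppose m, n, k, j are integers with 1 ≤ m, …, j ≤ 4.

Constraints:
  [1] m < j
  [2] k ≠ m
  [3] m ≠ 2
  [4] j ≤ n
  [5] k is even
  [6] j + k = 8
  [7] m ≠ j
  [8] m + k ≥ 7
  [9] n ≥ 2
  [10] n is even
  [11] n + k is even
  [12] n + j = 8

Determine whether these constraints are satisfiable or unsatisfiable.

Setting (m, n, k, j) = (3, 4, 4, 4) satisfies everything: constraint 6: j + k = 8; constraint 8: m + k = 7; constraint 12: n + j = 8, and the others follow.

Satisfiable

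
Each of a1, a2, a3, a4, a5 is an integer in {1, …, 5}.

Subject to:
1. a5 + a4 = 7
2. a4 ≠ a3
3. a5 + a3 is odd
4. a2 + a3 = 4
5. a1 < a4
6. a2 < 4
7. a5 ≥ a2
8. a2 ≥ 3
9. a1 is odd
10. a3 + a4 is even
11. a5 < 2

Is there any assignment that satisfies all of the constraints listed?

From constraints 7 and 8: a5 ≥ a2 and a2 ≥ 3, so a5 ≥ 3. From constraint 11: a5 ≤ 1. But 1 < 3, so no value of a5 works.

Unsatisfiable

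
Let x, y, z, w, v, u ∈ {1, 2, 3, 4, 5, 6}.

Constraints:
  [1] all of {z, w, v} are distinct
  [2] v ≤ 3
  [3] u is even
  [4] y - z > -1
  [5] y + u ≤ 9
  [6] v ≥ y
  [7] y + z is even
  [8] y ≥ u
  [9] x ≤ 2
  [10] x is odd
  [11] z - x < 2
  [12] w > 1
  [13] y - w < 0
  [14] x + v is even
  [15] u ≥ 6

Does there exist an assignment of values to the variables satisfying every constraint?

From constraints 8 and 15: y ≥ u and u ≥ 6, so y ≥ 6. From constraints 2 and 6: y ≤ v and v ≤ 3, so y ≤ 3. But 3 < 6, so no value of y works.

Unsatisfiable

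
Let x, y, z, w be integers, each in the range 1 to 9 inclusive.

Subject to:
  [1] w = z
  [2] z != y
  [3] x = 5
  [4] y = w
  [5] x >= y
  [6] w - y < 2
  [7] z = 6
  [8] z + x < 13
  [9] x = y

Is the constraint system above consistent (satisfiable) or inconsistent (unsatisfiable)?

Unsatisfiable

Constraint 3 fixes x = 5 and constraint 7 fixes z = 6. Constraints 1, 4, and 9 give x = y = w = z, so x = z. But 5 ≠ 6 — contradiction.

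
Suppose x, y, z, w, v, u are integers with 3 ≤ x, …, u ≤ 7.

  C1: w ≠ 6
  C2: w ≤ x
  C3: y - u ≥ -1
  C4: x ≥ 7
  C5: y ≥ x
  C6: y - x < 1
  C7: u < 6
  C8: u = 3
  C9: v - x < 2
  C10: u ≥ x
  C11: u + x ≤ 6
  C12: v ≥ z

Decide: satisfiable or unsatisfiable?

From constraints 4 and 10: u ≥ x and x ≥ 7, so u ≥ 7. From constraint 7: u ≤ 5. But 5 < 7, so no value of u works.

Unsatisfiable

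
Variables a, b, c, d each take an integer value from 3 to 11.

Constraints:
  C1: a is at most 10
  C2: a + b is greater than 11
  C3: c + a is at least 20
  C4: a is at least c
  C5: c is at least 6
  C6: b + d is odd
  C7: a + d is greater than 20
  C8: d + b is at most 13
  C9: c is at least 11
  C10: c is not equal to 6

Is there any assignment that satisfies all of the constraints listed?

From constraint 9: c ≥ 11. From constraints 1 and 4: c ≤ a and a ≤ 10, so c ≤ 10. But 10 < 11, so no value of c works.

Unsatisfiable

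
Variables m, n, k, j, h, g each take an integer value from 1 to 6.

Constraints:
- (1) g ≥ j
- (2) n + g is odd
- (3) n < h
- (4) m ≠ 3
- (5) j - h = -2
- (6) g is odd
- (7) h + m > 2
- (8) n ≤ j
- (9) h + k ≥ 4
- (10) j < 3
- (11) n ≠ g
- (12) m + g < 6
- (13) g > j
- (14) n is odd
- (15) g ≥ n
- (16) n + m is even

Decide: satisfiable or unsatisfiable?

Unsatisfiable

Constraint 14 makes n odd and constraint 6 makes g odd, so n + g must be even. Constraint 2 says n + g is odd — contradiction.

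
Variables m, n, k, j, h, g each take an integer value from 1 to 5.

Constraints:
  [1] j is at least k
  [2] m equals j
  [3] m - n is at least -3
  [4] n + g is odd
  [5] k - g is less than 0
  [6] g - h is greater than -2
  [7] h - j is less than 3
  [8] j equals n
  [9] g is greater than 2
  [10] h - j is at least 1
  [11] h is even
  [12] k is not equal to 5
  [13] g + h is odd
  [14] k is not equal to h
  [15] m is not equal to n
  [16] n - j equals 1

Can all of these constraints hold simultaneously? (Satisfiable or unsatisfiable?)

Unsatisfiable

From constraints 2 and 8, m = j = n, so m = n. But constraint 15 says m ≠ n. Contradiction.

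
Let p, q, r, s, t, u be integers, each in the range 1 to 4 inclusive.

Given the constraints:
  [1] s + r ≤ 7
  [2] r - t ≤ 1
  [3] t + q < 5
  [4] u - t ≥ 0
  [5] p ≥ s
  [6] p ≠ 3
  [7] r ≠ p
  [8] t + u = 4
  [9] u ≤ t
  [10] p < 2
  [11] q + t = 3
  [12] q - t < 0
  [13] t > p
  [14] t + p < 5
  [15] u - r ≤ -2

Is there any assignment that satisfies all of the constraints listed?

Constraints 2, 4, and 15 give t − r ≥ -1, r − u ≥ 2, u − t ≥ 0.
Adding all 3 inequalities: the left sides telescope to 0, and the right sides sum to (-1) + 2 + 0 = 1. So 0 ≥ 1, which is false.

Unsatisfiable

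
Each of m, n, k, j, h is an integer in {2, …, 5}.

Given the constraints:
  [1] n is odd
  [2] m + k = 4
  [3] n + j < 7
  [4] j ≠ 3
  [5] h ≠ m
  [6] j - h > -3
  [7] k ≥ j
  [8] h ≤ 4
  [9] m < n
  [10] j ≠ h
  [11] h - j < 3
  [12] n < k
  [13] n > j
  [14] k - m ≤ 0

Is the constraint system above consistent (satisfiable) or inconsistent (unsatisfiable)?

Unsatisfiable

Constraints 9, 12, and 14 give n < k, k ≤ m, m < n. Chaining: n < k ≤ m < n, which forces n < n — impossible.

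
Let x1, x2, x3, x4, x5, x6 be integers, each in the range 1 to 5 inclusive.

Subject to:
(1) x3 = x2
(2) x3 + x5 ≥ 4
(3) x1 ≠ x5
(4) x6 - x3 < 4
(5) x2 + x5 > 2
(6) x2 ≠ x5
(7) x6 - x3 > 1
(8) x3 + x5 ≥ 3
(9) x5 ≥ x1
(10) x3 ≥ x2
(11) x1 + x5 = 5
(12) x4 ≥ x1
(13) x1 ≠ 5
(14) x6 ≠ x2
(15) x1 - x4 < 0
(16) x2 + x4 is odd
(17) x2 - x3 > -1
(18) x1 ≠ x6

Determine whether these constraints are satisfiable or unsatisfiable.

Satisfiable

The assignment x1 = 1, x2 = 1, x3 = 1, x4 = 4, x5 = 4, x6 = 4 works:
  constraint 2 holds since x3 + x5 = 5.
  constraint 4 holds since x6 - x3 = 3.
  constraint 5 holds since x2 + x5 = 5.
The rest check out directly.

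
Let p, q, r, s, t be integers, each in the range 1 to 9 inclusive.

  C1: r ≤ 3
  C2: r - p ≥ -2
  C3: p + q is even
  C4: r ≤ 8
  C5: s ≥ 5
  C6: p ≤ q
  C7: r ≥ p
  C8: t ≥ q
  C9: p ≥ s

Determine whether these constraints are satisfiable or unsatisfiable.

Unsatisfiable

From constraints 5 and 9: p ≥ s and s ≥ 5, so p ≥ 5. From constraints 1 and 7: p ≤ r and r ≤ 3, so p ≤ 3. But 3 < 5, so no value of p works.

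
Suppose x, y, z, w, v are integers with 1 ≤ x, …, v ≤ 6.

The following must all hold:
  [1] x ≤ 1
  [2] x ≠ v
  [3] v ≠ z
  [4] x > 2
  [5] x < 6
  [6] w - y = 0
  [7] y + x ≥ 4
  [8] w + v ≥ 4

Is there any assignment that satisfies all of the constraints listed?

From constraint 4: x ≥ 3. From constraint 1: x ≤ 1. But 1 < 3, so no value of x works.

Unsatisfiable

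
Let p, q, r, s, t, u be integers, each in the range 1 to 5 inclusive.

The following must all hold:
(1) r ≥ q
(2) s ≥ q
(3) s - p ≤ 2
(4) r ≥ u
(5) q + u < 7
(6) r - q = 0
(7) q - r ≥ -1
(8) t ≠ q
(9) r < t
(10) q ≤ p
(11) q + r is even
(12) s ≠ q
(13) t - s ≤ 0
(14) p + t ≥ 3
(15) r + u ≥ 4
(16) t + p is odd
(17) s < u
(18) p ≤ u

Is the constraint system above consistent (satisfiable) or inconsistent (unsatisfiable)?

Constraints 4, 9, 13, and 17 give r < t, t ≤ s, s < u, u ≤ r. Chaining: r < t ≤ s < u ≤ r, which forces r < r — impossible.

Unsatisfiable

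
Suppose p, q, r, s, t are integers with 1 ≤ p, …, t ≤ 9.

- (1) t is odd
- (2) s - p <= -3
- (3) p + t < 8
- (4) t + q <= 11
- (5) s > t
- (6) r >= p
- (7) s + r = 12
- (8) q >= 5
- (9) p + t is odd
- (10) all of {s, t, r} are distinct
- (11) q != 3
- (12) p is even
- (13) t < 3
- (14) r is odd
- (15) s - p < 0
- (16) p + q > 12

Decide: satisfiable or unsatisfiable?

Setting (p, q, r, s, t) = (6, 8, 9, 3, 1) satisfies everything: constraint 2: s - p = -3; constraint 3: p + t = 7; constraint 4: t + q = 9, and the others follow.

Satisfiable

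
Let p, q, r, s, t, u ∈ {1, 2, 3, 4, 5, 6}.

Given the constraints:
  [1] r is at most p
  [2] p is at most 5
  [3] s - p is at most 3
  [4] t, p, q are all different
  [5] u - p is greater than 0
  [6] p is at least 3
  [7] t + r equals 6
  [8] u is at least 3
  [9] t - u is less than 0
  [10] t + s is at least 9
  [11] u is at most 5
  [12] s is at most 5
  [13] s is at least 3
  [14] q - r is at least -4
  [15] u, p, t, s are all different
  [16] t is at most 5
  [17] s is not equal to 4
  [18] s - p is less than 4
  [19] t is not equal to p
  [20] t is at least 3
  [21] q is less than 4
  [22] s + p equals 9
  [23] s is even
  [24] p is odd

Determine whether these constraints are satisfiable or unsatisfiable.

Constraints 2, 6, 8, 11, 12, 13, 16, and 20 confine each of u, p, t, s to the 3 values {3, …, 5}.
Constraint 15 requires all 4 of them to be distinct, but only 3 values are available — impossible by the pigeonhole principle.

Unsatisfiable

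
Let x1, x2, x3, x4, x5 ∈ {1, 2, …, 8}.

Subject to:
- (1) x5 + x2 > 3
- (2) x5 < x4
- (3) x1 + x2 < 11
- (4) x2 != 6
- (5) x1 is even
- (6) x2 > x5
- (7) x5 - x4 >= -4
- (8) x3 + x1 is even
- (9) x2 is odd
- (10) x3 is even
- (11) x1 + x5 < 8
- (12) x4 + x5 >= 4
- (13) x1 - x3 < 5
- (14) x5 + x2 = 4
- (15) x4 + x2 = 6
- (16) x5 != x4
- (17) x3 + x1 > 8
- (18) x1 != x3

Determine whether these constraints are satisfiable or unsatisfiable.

Satisfiable

Setting (x1, x2, x3, x4, x5) = (6, 3, 4, 3, 1) satisfies everything: constraint 1: x5 + x2 = 4; constraint 3: x1 + x2 = 9; constraint 7: x5 - x4 = -2, and the others follow.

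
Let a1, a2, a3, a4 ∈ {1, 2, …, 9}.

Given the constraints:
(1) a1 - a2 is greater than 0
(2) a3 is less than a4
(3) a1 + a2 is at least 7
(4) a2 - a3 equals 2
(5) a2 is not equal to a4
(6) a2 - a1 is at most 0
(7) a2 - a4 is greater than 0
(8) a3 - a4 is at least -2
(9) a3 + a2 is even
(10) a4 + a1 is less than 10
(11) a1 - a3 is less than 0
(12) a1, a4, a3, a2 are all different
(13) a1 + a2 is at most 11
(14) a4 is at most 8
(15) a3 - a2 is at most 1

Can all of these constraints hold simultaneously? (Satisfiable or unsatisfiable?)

Constraints 2, 6, 7, and 11 give a2 ≤ a1, a1 < a3, a3 < a4, a4 < a2. Chaining: a2 ≤ a1 < a3 < a4 < a2, which forces a2 < a2 — impossible.

Unsatisfiable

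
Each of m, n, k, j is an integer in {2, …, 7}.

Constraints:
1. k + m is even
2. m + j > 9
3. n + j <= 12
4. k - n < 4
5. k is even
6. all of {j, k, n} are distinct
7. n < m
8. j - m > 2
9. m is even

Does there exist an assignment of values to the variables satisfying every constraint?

Satisfiable

One satisfying assignment is m = 4, n = 3, k = 4, j = 7.
For the less obvious constraints — constraint 2: m + j = 11; constraint 3: n + j = 10; constraint 4: k - n = 1 — and the others hold by inspection.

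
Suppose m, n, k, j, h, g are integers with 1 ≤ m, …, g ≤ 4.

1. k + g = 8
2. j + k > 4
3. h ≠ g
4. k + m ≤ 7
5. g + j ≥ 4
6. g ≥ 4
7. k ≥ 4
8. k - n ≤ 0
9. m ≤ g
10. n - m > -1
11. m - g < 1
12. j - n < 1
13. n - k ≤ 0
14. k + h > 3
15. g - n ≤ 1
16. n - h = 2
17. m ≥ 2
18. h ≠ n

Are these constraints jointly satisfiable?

Satisfiable

Try m = 2, n = 4, k = 4, j = 3, h = 2, g = 4.
Check constraint 1: k + g = 8; constraint 2: j + k = 7. The remaining constraints are straightforward to verify.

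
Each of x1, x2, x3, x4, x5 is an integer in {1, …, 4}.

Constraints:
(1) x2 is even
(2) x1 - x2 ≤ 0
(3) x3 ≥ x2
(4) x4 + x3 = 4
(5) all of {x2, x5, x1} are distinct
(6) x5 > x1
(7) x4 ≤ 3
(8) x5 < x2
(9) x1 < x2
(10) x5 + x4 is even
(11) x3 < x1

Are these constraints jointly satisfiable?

Unsatisfiable

Constraints 3, 6, 8, and 11 give x1 < x5, x5 < x2, x2 ≤ x3, x3 < x1. Chaining: x1 < x5 < x2 ≤ x3 < x1, which forces x1 < x1 — impossible.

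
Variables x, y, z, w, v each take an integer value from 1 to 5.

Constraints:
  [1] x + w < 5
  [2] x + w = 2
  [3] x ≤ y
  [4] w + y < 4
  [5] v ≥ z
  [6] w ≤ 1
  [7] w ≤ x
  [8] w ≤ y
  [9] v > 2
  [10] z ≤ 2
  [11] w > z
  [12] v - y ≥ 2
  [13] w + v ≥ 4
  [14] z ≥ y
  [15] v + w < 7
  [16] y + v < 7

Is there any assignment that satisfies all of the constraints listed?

Constraints 8, 11, and 14 give z < w, w ≤ y, y ≤ z. Chaining: z < w ≤ y ≤ z, which forces z < z — impossible.

Unsatisfiable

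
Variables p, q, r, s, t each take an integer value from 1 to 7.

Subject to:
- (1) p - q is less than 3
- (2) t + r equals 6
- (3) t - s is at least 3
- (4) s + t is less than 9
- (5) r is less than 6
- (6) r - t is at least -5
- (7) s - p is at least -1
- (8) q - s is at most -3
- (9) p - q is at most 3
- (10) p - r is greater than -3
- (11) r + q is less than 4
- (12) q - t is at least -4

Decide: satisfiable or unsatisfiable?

Unsatisfiable

Constraints 3, 8, and 12 give q − t ≥ -4, t − s ≥ 3, s − q ≥ 3.
Adding all 3 inequalities: the left sides telescope to 0, and the right sides sum to (-4) + 3 + 3 = 2. So 0 ≥ 2, which is false.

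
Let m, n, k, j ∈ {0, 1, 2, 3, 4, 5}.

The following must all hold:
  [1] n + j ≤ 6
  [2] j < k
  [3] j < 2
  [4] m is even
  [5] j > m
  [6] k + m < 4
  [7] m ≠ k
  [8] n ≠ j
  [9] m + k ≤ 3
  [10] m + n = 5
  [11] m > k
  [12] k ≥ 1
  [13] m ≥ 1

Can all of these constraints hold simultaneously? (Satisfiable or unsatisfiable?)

Unsatisfiable

Constraints 2, 5, and 11 give m < j, j < k, k < m. Chaining: m < j < k < m, which forces m < m — impossible.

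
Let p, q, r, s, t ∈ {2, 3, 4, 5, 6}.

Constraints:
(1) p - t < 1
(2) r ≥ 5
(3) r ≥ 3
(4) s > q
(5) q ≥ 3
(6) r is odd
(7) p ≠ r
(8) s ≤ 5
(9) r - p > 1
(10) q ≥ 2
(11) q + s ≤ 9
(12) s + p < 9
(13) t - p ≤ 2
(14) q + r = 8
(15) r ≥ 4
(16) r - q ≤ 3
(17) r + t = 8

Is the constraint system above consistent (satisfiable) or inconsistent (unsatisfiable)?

One satisfying assignment is p = 3, q = 3, r = 5, s = 5, t = 3.
For the less obvious constraints — constraint 1: p - t = 0; constraint 9: r - p = 2 — and the others hold by inspection.

Satisfiable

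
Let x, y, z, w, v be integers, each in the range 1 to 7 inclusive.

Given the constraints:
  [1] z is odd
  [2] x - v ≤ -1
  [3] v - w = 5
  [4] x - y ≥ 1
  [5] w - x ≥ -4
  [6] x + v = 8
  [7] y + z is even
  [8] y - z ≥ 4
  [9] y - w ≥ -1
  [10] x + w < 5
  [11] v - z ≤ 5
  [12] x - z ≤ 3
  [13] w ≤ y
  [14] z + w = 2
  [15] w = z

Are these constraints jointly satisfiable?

Constraints 2, 4, 8, and 11 give v − x ≥ 1, x − y ≥ 1, y − z ≥ 4, z − v ≥ -5.
Adding all 4 inequalities: the left sides telescope to 0, and the right sides sum to 1 + 1 + 4 + (-5) = 1. So 0 ≥ 1, which is false.

Unsatisfiable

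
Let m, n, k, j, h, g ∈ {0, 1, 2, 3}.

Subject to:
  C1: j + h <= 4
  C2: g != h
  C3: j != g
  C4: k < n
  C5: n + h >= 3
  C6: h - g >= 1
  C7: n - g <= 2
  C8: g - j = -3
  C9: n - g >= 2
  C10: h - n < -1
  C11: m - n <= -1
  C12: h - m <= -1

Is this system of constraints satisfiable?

Constraints 6, 7, 11, and 12 give g − n ≥ -2, n − m ≥ 1, m − h ≥ 1, h − g ≥ 1.
Adding all 4 inequalities: the left sides telescope to 0, and the right sides sum to (-2) + 1 + 1 + 1 = 1. So 0 ≥ 1, which is false.

Unsatisfiable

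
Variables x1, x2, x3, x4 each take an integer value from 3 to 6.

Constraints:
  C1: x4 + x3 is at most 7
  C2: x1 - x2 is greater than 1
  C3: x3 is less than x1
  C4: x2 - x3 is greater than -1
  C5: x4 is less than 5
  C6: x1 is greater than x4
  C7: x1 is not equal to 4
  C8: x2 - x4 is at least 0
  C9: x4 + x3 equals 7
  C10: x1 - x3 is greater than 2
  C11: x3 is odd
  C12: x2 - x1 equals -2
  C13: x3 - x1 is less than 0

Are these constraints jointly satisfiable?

Satisfiable

The assignment x1 = 6, x2 = 4, x3 = 3, x4 = 4 works:
  constraint 1 holds since x4 + x3 = 7.
  constraint 2 holds since x1 - x2 = 2.
The rest check out directly.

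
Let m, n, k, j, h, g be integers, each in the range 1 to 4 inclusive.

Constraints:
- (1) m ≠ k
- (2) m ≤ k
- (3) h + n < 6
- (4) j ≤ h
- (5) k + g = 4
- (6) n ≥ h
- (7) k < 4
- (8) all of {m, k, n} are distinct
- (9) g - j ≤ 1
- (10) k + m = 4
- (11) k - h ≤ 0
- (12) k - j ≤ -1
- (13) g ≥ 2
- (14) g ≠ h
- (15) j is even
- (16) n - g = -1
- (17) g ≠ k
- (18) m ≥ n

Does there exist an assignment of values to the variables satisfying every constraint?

Constraints 2, 4, 6, 12, and 18 give k < j, j ≤ h, h ≤ n, n ≤ m, m ≤ k. Chaining: k < j ≤ h ≤ n ≤ m ≤ k, which forces k < k — impossible.

Unsatisfiable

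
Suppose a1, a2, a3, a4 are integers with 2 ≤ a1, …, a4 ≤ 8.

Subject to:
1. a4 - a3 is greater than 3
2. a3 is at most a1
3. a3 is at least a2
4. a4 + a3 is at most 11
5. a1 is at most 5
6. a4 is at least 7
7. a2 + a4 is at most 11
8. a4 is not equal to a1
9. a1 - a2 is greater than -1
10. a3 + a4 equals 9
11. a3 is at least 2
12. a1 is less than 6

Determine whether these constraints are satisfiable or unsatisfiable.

Setting (a1, a2, a3, a4) = (2, 2, 2, 7) satisfies everything: constraint 1: a4 - a3 = 5; constraint 4: a4 + a3 = 9, and the others follow.

Satisfiable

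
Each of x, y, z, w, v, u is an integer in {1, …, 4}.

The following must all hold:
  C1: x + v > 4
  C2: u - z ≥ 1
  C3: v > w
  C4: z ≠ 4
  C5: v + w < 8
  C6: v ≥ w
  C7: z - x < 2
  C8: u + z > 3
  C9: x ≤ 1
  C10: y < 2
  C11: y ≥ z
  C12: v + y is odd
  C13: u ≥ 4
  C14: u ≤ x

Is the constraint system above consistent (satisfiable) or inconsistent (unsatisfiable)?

Unsatisfiable

From constraints 13 and 14: x ≥ u and u ≥ 4, so x ≥ 4. From constraint 9: x ≤ 1. But 1 < 4, so no value of x works.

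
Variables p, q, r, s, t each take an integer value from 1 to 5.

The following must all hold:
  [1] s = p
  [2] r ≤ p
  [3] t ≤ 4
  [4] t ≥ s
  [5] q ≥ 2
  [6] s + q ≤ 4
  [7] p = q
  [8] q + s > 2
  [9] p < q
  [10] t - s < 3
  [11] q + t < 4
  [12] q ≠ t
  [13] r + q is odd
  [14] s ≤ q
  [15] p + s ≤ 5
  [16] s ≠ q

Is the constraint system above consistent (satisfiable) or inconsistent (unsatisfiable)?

From constraints 1 and 7, s = p = q, so s = q. But constraint 16 says s ≠ q. Contradiction.

Unsatisfiable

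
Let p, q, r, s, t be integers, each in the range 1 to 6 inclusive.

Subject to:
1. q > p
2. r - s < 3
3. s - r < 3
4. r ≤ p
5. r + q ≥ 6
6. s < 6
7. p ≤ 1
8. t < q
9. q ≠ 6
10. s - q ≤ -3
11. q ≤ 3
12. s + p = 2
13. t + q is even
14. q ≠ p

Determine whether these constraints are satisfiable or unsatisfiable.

From constraints 4 and 7: r ≤ p ≤ 1. From constraint 11: q ≤ 3. Hence r + q ≤ 4. But constraint 5 requires r + q ≥ 6, and 6 > 4. Contradiction.

Unsatisfiable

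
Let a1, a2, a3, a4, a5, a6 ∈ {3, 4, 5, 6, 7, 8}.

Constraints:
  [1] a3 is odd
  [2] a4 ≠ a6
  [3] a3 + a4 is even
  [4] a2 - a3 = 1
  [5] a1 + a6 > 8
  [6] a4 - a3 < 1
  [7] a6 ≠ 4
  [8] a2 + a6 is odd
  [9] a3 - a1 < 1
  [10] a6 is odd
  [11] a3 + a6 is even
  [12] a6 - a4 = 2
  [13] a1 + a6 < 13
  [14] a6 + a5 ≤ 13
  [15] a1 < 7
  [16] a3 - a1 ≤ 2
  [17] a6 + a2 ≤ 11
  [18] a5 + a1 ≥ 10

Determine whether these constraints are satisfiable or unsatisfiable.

One satisfying assignment is a1 = 5, a2 = 6, a3 = 5, a4 = 3, a5 = 6, a6 = 5.
For the less obvious constraints — constraint 4: a2 - a3 = 1; constraint 5: a1 + a6 = 10; constraint 6: a4 - a3 = -2 — and the others hold by inspection.

Satisfiable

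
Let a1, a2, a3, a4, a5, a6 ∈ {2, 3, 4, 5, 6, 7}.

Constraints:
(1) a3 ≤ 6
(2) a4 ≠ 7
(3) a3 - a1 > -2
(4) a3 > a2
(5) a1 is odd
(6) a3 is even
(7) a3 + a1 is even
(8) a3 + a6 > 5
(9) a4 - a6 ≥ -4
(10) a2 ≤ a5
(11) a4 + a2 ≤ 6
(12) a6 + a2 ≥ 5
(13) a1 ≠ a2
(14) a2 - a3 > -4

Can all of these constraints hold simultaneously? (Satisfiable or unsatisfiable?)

Unsatisfiable

Constraint 6 makes a3 even and constraint 5 makes a1 odd, so a3 + a1 must be odd. Constraint 7 says a3 + a1 is even — contradiction.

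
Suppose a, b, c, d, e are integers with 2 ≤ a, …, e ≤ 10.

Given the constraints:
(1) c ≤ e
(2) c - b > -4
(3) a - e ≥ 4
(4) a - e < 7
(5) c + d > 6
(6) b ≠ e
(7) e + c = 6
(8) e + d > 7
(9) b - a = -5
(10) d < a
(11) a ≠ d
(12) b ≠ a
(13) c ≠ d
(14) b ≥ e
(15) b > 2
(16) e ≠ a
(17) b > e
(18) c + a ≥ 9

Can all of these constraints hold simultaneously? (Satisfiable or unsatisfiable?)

The assignment a = 10, b = 5, c = 2, d = 5, e = 4 works:
  constraint 2 holds since c - b = -3.
  constraint 3 holds since a - e = 6.
The rest check out directly.

Satisfiable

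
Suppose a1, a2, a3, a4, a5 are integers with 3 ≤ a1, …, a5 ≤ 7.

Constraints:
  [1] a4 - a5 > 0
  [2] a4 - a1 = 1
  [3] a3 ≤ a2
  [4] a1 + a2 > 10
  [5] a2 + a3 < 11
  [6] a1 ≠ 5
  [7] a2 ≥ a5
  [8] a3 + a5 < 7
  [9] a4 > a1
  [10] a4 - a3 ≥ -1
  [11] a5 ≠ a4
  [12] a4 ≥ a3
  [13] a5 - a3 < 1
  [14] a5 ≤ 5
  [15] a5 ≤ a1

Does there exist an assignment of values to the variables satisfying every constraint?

One satisfying assignment is a1 = 4, a2 = 7, a3 = 3, a4 = 5, a5 = 3.
For the less obvious constraints — constraint 1: a4 - a5 = 2; constraint 2: a4 - a1 = 1 — and the others hold by inspection.

Satisfiable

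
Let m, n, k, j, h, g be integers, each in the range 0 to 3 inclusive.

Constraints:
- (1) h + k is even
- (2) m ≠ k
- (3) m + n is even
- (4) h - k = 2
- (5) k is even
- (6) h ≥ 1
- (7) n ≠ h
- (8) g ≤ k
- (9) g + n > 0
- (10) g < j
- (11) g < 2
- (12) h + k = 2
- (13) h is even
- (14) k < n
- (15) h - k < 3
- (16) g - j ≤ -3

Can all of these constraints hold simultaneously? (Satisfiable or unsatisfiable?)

One satisfying assignment is m = 1, n = 1, k = 0, j = 3, h = 2, g = 0.
For the less obvious constraints — constraint 4: h - k = 2; constraint 9: g + n = 1; constraint 12: h + k = 2 — and the others hold by inspection.

Satisfiable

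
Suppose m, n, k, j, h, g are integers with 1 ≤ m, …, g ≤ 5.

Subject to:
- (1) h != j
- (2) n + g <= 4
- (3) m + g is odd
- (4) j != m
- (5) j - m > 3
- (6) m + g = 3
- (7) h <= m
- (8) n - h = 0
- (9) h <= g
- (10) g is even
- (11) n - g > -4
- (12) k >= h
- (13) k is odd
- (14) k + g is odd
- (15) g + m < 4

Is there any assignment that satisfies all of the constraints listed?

Satisfiable

Setting (m, n, k, j, h, g) = (1, 1, 1, 5, 1, 2) satisfies everything: constraint 2: n + g = 3; constraint 5: j - m = 4, and the others follow.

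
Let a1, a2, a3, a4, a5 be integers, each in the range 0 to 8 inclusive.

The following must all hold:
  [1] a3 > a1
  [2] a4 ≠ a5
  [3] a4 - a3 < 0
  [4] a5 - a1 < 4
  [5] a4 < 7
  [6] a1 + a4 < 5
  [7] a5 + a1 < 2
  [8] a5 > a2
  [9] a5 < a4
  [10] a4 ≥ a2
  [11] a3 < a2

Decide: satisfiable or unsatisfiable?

Unsatisfiable

Constraints 3, 8, 9, and 11 give a5 < a4, a4 < a3, a3 < a2, a2 < a5. Chaining: a5 < a4 < a3 < a2 < a5, which forces a5 < a5 — impossible.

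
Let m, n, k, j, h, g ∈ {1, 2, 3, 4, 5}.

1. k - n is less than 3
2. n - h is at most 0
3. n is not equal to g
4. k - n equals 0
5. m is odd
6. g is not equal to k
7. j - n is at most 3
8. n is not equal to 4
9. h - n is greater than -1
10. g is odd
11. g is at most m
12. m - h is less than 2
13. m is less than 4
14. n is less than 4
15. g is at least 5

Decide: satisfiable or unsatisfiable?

From constraints 11 and 15: m ≥ g and g ≥ 5, so m ≥ 5. From constraint 13: m ≤ 3. But 3 < 5, so no value of m works.

Unsatisfiable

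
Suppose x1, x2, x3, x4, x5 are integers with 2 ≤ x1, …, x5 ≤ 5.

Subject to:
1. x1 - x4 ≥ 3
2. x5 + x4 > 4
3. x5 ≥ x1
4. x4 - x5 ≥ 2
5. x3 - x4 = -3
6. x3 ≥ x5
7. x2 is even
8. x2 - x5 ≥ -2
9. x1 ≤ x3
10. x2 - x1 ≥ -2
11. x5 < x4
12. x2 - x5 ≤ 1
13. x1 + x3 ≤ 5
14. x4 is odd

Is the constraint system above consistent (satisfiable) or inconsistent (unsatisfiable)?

Constraints 1, 4, 10, and 12 give x4 − x5 ≥ 2, x5 − x2 ≥ -1, x2 − x1 ≥ -2, x1 − x4 ≥ 3.
Adding all 4 inequalities: the left sides telescope to 0, and the right sides sum to 2 + (-1) + (-2) + 3 = 2. So 0 ≥ 2, which is false.

Unsatisfiable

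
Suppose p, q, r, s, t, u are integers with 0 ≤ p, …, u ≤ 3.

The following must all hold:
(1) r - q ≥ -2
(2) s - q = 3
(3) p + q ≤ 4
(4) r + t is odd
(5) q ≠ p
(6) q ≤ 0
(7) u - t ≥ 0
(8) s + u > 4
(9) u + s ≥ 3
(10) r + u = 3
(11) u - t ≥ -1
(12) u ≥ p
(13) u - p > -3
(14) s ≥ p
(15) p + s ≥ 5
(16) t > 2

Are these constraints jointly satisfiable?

Satisfiable

Setting (p, q, r, s, t, u) = (3, 0, 0, 3, 3, 3) satisfies everything: constraint 1: r - q = 0; constraint 2: s - q = 3, and the others follow.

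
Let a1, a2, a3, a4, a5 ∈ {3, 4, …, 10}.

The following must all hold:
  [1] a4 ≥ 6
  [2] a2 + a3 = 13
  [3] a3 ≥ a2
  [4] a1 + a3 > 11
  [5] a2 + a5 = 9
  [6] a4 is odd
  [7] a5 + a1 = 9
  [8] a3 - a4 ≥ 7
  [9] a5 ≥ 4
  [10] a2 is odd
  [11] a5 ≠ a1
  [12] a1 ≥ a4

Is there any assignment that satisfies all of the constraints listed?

From constraint 9: a5 ≥ 4. From constraints 1 and 12: a1 ≥ a4 ≥ 6. Hence a5 + a1 ≥ 10. But constraint 7 requires a5 + a1 = 9, and 9 < 10. Contradiction.

Unsatisfiable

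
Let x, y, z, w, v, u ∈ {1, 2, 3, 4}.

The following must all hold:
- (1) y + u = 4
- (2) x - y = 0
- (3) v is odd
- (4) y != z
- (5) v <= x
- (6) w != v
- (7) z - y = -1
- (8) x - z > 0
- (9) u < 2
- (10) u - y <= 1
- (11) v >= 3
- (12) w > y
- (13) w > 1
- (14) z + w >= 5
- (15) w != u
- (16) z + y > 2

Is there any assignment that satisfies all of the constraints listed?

One satisfying assignment is x = 3, y = 3, z = 2, w = 4, v = 3, u = 1.
For the less obvious constraints — constraint 1: y + u = 4; constraint 2: x - y = 0 — and the others hold by inspection.

Satisfiable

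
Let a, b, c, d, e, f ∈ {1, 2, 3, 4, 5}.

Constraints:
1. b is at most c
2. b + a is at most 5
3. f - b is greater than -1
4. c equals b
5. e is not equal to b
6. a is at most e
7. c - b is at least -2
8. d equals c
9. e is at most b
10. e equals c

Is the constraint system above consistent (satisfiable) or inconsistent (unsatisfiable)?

Unsatisfiable

From constraints 4 and 10, e = c = b, so e = b. But constraint 5 says e ≠ b. Contradiction.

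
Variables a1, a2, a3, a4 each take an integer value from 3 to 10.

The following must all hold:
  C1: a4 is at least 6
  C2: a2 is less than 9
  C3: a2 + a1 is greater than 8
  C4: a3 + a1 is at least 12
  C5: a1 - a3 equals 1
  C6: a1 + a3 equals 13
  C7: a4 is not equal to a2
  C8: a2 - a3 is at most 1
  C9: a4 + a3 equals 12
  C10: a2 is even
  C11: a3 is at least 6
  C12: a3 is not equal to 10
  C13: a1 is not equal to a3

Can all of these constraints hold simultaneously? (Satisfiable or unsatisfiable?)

One satisfying assignment is a1 = 7, a2 = 4, a3 = 6, a4 = 6.
For the less obvious constraints — constraint 3: a2 + a1 = 11; constraint 4: a3 + a1 = 13 — and the others hold by inspection.

Satisfiable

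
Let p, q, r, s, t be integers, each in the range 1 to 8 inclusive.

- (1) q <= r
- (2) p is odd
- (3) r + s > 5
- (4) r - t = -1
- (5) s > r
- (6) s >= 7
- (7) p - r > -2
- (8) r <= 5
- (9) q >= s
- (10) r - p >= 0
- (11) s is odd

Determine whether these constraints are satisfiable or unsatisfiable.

Unsatisfiable

From constraints 6 and 9: q ≥ s and s ≥ 7, so q ≥ 7. From constraints 1 and 8: q ≤ r and r ≤ 5, so q ≤ 5. But 5 < 7, so no value of q works.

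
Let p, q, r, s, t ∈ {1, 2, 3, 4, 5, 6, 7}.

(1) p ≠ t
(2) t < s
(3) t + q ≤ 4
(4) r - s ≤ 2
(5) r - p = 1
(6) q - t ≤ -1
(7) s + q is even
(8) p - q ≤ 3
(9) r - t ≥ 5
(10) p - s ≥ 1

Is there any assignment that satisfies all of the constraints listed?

Unsatisfiable

Constraints 4, 6, 8, 9, and 10 give q − p ≥ -3, p − s ≥ 1, s − r ≥ -2, r − t ≥ 5, t − q ≥ 1.
Adding all 5 inequalities: the left sides telescope to 0, and the right sides sum to (-3) + 1 + (-2) + 5 + 1 = 2. So 0 ≥ 2, which is false.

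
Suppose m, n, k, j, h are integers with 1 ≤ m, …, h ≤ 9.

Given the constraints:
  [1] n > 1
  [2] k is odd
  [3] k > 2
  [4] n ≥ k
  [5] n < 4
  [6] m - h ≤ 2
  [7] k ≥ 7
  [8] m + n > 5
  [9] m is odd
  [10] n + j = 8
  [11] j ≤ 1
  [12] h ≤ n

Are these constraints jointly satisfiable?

Unsatisfiable

From constraints 4 and 7: n ≥ k and k ≥ 7, so n ≥ 7. From constraint 5: n ≤ 3. But 3 < 7, so no value of n works.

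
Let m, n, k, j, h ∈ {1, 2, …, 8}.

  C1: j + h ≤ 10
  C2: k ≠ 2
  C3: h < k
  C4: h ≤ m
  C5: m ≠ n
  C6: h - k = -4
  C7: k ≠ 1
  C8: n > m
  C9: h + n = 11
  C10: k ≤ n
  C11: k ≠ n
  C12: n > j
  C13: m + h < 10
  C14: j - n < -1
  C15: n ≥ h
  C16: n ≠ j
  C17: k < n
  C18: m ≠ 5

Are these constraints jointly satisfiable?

The assignment m = 6, n = 8, k = 7, j = 5, h = 3 works:
  constraint 1 holds since j + h = 8.
  constraint 6 holds since h - k = -4.
The rest check out directly.

Satisfiable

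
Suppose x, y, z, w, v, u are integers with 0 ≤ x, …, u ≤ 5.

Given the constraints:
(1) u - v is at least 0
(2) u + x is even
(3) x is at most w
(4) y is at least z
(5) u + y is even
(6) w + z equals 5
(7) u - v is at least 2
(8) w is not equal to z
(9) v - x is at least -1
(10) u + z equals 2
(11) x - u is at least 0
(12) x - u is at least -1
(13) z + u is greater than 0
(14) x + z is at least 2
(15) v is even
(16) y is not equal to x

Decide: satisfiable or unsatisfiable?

Constraints 7, 9, and 11 give x − u ≥ 0, u − v ≥ 2, v − x ≥ -1.
Adding all 3 inequalities: the left sides telescope to 0, and the right sides sum to 0 + 2 + (-1) = 1. So 0 ≥ 1, which is false.

Unsatisfiable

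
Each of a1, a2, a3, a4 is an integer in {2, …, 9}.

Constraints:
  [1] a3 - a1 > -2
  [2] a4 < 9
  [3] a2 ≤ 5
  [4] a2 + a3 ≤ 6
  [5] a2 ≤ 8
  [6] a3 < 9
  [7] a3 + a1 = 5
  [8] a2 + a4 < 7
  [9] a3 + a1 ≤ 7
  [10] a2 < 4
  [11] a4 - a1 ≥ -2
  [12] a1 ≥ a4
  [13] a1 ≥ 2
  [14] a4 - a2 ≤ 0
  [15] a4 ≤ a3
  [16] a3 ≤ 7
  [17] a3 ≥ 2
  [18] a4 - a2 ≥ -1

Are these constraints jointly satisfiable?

Setting (a1, a2, a3, a4) = (3, 2, 2, 2) satisfies everything: constraint 1: a3 - a1 = -1; constraint 4: a2 + a3 = 4, and the others follow.

Satisfiable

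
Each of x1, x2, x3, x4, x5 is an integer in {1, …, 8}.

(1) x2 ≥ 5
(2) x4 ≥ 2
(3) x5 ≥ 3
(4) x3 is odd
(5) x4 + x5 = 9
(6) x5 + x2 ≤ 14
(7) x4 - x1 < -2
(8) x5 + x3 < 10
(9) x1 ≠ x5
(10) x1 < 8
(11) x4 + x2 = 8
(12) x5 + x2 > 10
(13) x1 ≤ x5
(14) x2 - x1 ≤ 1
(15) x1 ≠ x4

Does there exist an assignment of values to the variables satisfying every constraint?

Take x1 = 5, x2 = 6, x3 = 1, x4 = 2, x5 = 7. Then constraint 5: x4 + x5 = 9; constraint 6: x5 + x2 = 13, and every other listed constraint is also met.

Satisfiable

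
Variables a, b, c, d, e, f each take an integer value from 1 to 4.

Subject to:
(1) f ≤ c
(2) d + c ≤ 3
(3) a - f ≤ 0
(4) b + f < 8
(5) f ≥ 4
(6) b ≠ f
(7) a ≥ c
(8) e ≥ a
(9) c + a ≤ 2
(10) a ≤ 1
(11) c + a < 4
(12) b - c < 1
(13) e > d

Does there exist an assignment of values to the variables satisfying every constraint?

Unsatisfiable

From constraints 1 and 5: c ≥ f and f ≥ 4, so c ≥ 4. From constraints 7 and 10: c ≤ a and a ≤ 1, so c ≤ 1. But 1 < 4, so no value of c works.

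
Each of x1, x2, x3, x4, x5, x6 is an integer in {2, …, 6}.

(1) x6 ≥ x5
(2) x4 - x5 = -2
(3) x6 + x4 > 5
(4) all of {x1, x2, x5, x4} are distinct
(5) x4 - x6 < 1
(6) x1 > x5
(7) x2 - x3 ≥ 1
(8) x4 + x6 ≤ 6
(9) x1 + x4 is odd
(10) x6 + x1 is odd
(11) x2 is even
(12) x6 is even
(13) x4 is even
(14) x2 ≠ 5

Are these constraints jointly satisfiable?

Try x1 = 5, x2 = 6, x3 = 3, x4 = 2, x5 = 4, x6 = 4.
Check constraint 2: x4 - x5 = -2; constraint 3: x6 + x4 = 6. The remaining constraints are straightforward to verify.

Satisfiable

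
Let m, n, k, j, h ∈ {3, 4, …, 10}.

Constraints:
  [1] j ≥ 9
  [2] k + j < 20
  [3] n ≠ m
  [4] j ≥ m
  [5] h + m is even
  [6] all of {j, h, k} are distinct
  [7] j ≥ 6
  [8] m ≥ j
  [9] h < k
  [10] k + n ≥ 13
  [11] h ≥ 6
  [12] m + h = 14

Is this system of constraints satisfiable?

Unsatisfiable

From constraints 1 and 8: m ≥ j ≥ 9. From constraint 11: h ≥ 6. Hence m + h ≥ 15. But constraint 12 requires m + h = 14, and 14 < 15. Contradiction.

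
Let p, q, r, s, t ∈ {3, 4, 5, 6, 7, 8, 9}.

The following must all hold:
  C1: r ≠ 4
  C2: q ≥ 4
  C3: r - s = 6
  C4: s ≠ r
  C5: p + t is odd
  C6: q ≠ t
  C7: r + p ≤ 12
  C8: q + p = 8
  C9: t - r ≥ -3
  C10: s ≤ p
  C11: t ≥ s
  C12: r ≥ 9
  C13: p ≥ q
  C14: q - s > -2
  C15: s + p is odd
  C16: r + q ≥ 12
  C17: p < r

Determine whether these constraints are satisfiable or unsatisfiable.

Unsatisfiable

From constraint 12: r ≥ 9. From constraints 2 and 13: p ≥ q ≥ 4. Hence r + p ≥ 13. But constraint 7 requires r + p ≤ 12, and 12 < 13. Contradiction.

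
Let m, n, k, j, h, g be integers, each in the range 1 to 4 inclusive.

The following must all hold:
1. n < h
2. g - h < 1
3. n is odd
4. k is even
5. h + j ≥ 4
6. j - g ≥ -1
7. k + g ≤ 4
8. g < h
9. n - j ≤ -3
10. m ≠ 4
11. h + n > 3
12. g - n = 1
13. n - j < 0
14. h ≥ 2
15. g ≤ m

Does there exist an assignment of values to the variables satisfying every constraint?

Satisfiable

Setting (m, n, k, j, h, g) = (2, 1, 2, 4, 3, 2) satisfies everything: constraint 2: g - h = -1; constraint 5: h + j = 7, and the others follow.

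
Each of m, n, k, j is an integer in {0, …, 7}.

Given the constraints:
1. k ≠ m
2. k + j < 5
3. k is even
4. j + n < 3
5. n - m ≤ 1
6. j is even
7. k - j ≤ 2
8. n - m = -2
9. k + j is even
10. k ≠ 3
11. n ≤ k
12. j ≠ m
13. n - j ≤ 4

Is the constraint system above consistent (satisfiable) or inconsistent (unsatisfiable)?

One satisfying assignment is m = 4, n = 2, k = 2, j = 0.
For the less obvious constraints — constraint 2: k + j = 2; constraint 4: j + n = 2; constraint 5: n - m = -2 — and the others hold by inspection.

Satisfiable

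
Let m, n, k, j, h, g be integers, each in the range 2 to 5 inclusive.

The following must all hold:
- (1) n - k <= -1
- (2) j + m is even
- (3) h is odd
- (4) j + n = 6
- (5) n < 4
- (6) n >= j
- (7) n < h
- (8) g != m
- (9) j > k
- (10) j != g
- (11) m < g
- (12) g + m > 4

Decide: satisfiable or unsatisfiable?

Unsatisfiable

Constraints 1, 6, and 9 give k < j, j ≤ n, n < k. Chaining: k < j ≤ n < k, which forces k < k — impossible.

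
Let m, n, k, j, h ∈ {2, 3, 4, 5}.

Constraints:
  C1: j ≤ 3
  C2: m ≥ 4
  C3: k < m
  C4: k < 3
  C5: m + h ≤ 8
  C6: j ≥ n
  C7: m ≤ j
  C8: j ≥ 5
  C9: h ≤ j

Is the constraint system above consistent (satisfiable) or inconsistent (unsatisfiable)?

From constraint 2: m ≥ 4. From constraints 1 and 7: m ≤ j and j ≤ 3, so m ≤ 3. But 3 < 4, so no value of m works.

Unsatisfiable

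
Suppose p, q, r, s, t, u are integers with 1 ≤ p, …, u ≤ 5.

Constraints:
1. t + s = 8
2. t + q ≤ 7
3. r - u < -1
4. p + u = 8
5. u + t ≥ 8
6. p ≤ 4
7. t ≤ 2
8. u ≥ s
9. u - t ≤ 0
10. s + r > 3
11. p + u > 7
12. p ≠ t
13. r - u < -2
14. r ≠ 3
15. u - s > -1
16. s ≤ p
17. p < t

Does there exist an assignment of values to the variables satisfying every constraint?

From constraint 7: t ≤ 2. From constraints 6 and 16: s ≤ p ≤ 4. Hence t + s ≤ 6. But constraint 1 requires t + s = 8, and 8 > 6. Contradiction.

Unsatisfiable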